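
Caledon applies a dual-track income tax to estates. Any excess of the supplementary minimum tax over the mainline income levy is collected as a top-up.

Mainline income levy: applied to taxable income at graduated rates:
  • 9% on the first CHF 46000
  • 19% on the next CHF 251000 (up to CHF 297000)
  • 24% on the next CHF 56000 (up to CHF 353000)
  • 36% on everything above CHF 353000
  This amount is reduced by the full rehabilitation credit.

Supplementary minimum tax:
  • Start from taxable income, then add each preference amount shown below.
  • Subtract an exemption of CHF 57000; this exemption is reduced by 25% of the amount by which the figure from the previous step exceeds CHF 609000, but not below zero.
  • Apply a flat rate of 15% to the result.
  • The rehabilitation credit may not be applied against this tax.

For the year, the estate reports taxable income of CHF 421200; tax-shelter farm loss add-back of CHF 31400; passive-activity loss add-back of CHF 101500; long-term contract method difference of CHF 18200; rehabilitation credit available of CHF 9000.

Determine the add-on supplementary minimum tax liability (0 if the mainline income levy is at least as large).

CHF 0

Mainline income levy:
  CHF 46000 × 9% = CHF 4140
  CHF 251000 × 19% = CHF 47690
  CHF 56000 × 24% = CHF 13440
  CHF 68200 × 36% = CHF 24552
  → CHF 89822
  Less rehabilitation credit CHF 9000 → CHF 80822

Supplementary minimum tax:
  Adjusted income: CHF 421200 + CHF 31400 + CHF 101500 + CHF 18200 = CHF 572300
  Exemption: CHF 572300 ≤ CHF 609000, so full CHF 57000 applies
  Base: CHF 572300 − CHF 57000 = CHF 515300
  CHF 515300 × 15% = CHF 77295

CHF 77295 ≤ CHF 80822, so no add-on is due.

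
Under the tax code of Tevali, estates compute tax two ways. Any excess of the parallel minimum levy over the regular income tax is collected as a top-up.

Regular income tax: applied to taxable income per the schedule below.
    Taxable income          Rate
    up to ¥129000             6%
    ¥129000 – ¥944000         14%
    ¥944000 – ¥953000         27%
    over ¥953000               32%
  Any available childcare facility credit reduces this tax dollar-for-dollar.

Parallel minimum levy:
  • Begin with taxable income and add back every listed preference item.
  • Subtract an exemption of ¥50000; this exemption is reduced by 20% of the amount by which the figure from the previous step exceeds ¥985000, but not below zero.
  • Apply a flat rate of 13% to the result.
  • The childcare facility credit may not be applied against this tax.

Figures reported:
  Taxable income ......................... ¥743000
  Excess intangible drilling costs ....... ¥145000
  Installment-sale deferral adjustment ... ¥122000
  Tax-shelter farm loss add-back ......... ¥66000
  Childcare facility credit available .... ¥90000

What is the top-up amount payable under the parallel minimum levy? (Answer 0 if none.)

Parallel minimum levy:
  Adjusted income: ¥743000 + ¥145000 + ¥122000 + ¥66000 = ¥1076000
  Exemption: ¥50000 − 20% × (¥1076000 − ¥985000) = ¥50000 − ¥18200 = ¥31800
  Base: ¥1076000 − ¥31800 = ¥1044200
  ¥1044200 × 13% = ¥135746

Regular income tax:
  ¥129000 × 6% = ¥7740
  ¥614000 × 14% = ¥85960
  → ¥93700
  Less childcare facility credit ¥90000 → ¥3700

Excess of parallel minimum levy over regular income tax: ¥135746 − ¥3700 = ¥132046.

¥132046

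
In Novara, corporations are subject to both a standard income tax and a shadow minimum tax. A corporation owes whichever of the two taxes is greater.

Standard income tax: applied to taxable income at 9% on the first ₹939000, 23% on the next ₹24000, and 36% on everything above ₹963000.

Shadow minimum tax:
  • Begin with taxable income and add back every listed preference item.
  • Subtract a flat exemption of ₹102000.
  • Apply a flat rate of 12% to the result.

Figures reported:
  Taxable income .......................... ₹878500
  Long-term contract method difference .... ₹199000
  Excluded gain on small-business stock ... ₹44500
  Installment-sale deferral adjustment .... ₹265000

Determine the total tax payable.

₹154200

Standard income tax:
  ₹878500 × 9% = ₹79065

Shadow minimum tax:
  Adjusted income: ₹878500 + ₹199000 + ₹44500 + ₹265000 = ₹1387000
  Less exemption ₹102000 → base ₹1285000
  ₹1285000 × 12% = ₹154200

₹154200 > ₹79065, so the shadow minimum tax is the binding amount.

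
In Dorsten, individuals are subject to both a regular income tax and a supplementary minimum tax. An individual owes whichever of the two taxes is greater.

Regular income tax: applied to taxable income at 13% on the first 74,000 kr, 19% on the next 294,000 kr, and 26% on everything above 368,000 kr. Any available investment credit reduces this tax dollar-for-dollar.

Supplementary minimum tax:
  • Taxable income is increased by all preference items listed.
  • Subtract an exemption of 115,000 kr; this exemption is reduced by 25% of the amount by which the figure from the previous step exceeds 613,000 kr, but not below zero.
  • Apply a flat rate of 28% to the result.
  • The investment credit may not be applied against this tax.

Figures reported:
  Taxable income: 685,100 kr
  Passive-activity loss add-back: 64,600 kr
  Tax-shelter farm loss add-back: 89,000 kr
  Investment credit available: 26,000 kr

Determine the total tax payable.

Supplementary minimum tax:
  Adjusted income: 685,100 kr + 64,600 kr + 89,000 kr = 838,700 kr
  Exemption: 115,000 kr − 25% × (838,700 kr − 613,000 kr) = 115,000 kr − 56,425 kr = 58,575 kr
  Base: 838,700 kr − 58,575 kr = 780,125 kr
  780,125 kr × 28% = 218,435 kr

Regular income tax:
  74,000 kr × 13% = 9,620 kr
  294,000 kr × 19% = 55,860 kr
  317,100 kr × 26% = 82,446 kr
  → 147,926 kr
  Less investment credit 26,000 kr → 121,926 kr

218,435 kr > 121,926 kr, so the supplementary minimum tax is the binding amount.

218,435 kr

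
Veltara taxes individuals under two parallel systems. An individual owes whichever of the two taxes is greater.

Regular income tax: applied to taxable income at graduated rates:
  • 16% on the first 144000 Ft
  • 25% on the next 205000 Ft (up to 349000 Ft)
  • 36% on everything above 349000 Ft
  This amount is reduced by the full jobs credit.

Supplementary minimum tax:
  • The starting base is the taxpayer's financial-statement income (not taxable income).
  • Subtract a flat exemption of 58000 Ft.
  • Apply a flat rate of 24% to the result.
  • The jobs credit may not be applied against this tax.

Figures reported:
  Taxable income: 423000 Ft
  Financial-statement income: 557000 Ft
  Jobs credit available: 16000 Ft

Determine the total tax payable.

119760 Ft

Supplementary minimum tax:
  Base (financial-statement income): 557000 Ft
  Less exemption 58000 Ft → base 499000 Ft
  499000 Ft × 24% = 119760 Ft

Regular income tax:
  144000 Ft × 16% = 23040 Ft
  205000 Ft × 25% = 51250 Ft
  74000 Ft × 36% = 26640 Ft
  → 100930 Ft
  Less jobs credit 16000 Ft → 84930 Ft

119760 Ft > 84930 Ft, so the supplementary minimum tax is the binding amount.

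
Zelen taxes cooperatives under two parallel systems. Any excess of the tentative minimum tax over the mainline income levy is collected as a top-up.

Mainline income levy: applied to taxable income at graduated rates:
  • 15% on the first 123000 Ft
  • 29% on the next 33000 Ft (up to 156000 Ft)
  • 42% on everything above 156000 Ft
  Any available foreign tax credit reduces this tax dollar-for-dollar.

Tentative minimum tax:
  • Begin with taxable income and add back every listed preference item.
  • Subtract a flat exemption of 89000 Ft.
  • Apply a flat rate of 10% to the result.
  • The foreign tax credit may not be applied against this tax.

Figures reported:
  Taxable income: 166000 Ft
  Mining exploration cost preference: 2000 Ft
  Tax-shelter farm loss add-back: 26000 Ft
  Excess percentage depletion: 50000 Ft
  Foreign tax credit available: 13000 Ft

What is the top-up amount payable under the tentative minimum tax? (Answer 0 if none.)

Mainline income levy:
  123000 Ft × 15% = 18450 Ft
  33000 Ft × 29% = 9570 Ft
  10000 Ft × 42% = 4200 Ft
  → 32220 Ft
  Less foreign tax credit 13000 Ft → 19220 Ft

Tentative minimum tax:
  Adjusted income: 166000 Ft + 2000 Ft + 26000 Ft + 50000 Ft = 244000 Ft
  Less exemption 89000 Ft → base 155000 Ft
  155000 Ft × 10% = 15500 Ft

15500 Ft ≤ 19220 Ft, so no add-on is due.

0 Ft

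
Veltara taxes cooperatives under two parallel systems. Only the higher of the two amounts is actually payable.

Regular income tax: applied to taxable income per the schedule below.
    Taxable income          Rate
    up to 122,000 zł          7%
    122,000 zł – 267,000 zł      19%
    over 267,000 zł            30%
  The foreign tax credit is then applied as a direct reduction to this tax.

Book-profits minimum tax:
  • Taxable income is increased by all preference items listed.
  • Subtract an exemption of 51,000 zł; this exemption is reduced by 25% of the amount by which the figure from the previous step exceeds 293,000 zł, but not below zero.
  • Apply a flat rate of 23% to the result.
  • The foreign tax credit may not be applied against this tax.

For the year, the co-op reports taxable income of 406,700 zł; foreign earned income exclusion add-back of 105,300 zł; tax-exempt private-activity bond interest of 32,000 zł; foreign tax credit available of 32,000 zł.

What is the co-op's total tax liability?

Book-profits minimum tax:
  Adjusted income: 406,700 zł + 105,300 zł + 32,000 zł = 544,000 zł
  Exemption: 25% × (544,000 zł − 293,000 zł) = 62,750 zł ≥ 51,000 zł, so the exemption is fully phased out
  Base: 544,000 zł − 0 zł = 544,000 zł
  544,000 zł × 23% = 125,120 zł

Regular income tax:
  122,000 zł × 7% = 8,540 zł
  145,000 zł × 19% = 27,550 zł
  139,700 zł × 30% = 41,910 zł
  → 78,000 zł
  Less foreign tax credit 32,000 zł → 46,000 zł

125,120 zł > 46,000 zł, so the book-profits minimum tax is the binding amount.

125,120 zł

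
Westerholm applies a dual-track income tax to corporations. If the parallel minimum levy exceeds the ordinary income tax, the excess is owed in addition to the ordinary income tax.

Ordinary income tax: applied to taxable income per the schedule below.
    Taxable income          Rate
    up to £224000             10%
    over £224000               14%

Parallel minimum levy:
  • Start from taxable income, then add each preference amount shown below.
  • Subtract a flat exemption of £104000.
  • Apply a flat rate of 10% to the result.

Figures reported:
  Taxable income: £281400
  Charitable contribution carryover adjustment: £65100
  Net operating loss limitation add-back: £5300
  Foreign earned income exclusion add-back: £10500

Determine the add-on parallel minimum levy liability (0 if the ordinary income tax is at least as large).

£0

Ordinary income tax:
  £224000 × 10% = £22400
  £57400 × 14% = £8036
  → £30436

Parallel minimum levy:
  Adjusted income: £281400 + £65100 + £5300 + £10500 = £362300
  Less exemption £104000 → base £258300
  £258300 × 10% = £25830

£25830 ≤ £30436, so no add-on is due.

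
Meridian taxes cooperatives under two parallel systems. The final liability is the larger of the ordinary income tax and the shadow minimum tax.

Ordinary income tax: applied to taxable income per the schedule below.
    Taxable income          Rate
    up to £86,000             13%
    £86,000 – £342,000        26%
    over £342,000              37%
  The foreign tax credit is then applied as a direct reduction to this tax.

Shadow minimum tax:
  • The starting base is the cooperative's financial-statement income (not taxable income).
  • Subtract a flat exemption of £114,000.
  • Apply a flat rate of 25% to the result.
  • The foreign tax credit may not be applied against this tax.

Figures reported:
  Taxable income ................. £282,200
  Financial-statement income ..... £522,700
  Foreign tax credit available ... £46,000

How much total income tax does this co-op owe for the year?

£102,175

Shadow minimum tax:
  Base (financial-statement income): £522,700
  Less exemption £114,000 → base £408,700
  £408,700 × 25% = £102,175

Ordinary income tax:
  £86,000 × 13% = £11,180
  £196,200 × 26% = £51,012
  → £62,192
  Less foreign tax credit £46,000 → £16,192

£102,175 > £16,192, so the shadow minimum tax is the binding amount.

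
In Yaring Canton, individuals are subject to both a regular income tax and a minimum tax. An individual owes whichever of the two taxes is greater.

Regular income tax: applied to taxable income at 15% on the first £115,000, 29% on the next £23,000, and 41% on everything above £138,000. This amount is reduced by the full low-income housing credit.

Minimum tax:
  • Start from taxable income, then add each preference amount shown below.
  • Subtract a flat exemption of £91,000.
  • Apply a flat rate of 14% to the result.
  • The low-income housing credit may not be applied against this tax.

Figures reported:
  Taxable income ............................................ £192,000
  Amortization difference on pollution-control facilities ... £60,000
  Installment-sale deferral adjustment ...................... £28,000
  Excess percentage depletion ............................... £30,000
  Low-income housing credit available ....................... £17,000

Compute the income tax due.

£30,660

Regular income tax:
  £115,000 × 15% = £17,250
  £23,000 × 29% = £6,670
  £54,000 × 41% = £22,140
  → £46,060
  Less low-income housing credit £17,000 → £29,060

Minimum tax:
  Adjusted income: £192,000 + £60,000 + £28,000 + £30,000 = £310,000
  Less exemption £91,000 → base £219,000
  £219,000 × 14% = £30,660

£30,660 > £29,060, so the minimum tax is the binding amount.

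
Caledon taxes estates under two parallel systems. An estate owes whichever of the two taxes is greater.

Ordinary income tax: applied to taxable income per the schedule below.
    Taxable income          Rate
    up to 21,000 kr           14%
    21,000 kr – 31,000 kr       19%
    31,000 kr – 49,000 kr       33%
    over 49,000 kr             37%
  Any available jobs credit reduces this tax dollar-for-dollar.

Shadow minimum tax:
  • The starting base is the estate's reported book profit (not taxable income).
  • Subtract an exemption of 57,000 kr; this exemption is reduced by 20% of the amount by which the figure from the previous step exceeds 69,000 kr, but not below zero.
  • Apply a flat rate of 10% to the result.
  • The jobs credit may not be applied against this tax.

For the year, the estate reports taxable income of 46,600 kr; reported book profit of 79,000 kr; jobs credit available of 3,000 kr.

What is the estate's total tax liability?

6,988 kr

Ordinary income tax:
  21,000 kr × 14% = 2,940 kr
  10,000 kr × 19% = 1,900 kr
  15,600 kr × 33% = 5,148 kr
  → 9,988 kr
  Less jobs credit 3,000 kr → 6,988 kr

Shadow minimum tax:
  Base (reported book profit): 79,000 kr
  Exemption: 57,000 kr − 20% × (79,000 kr − 69,000 kr) = 57,000 kr − 2,000 kr = 55,000 kr
  Base: 79,000 kr − 55,000 kr = 24,000 kr
  24,000 kr × 10% = 2,400 kr

6,988 kr > 2,400 kr, so the ordinary income tax governs.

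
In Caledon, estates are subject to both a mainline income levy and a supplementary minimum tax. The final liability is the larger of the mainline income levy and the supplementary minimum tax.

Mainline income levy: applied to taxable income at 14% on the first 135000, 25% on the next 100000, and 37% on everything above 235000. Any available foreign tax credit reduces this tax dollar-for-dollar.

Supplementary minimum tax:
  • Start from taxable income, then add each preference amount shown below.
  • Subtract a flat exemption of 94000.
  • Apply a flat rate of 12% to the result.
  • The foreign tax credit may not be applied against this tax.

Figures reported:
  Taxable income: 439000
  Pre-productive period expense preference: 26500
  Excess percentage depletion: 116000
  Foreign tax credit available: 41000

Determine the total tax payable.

Mainline income levy:
  135000 × 14% = 18900
  100000 × 25% = 25000
  204000 × 37% = 75480
  → 119380
  Less foreign tax credit 41000 → 78380

Supplementary minimum tax:
  Adjusted income: 439000 + 26500 + 116000 = 581500
  Less exemption 94000 → base 487500
  487500 × 12% = 58500

78380 > 58500, so the mainline income levy governs.

78380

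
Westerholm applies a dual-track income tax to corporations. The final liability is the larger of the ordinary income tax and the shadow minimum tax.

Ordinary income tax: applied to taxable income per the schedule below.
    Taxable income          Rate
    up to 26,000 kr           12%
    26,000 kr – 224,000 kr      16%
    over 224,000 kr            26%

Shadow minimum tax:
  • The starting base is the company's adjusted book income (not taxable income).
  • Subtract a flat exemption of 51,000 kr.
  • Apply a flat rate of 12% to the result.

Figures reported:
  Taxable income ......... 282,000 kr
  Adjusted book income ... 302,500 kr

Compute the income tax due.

49,880 kr

Shadow minimum tax:
  Base (adjusted book income): 302,500 kr
  Less exemption 51,000 kr → base 251,500 kr
  251,500 kr × 12% = 30,180 kr

Ordinary income tax:
  26,000 kr × 12% = 3,120 kr
  198,000 kr × 16% = 31,680 kr
  58,000 kr × 26% = 15,080 kr
  → 49,880 kr

49,880 kr > 30,180 kr, so the ordinary income tax governs.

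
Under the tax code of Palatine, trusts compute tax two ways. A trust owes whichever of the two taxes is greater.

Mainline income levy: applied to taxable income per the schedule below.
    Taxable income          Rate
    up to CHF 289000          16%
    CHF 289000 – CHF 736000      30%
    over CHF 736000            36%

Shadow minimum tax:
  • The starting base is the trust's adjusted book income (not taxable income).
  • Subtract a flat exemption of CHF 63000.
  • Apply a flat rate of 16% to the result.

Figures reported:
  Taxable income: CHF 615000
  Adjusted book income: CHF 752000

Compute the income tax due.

Shadow minimum tax:
  Base (adjusted book income): CHF 752000
  Less exemption CHF 63000 → base CHF 689000
  CHF 689000 × 16% = CHF 110240

Mainline income levy:
  CHF 289000 × 16% = CHF 46240
  CHF 326000 × 30% = CHF 97800
  → CHF 144040

CHF 144040 > CHF 110240, so the mainline income levy governs.

CHF 144040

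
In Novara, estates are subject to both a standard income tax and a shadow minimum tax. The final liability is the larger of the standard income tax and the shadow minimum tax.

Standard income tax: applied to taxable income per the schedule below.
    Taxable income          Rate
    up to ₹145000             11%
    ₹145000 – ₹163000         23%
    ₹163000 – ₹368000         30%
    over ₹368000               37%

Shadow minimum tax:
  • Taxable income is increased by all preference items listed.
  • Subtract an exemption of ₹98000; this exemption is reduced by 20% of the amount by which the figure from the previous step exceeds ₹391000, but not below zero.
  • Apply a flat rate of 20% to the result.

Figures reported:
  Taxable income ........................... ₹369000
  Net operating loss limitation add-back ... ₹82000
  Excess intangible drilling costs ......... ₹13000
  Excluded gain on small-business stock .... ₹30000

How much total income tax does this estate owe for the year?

₹83320

Standard income tax:
  ₹145000 × 11% = ₹15950
  ₹18000 × 23% = ₹4140
  ₹205000 × 30% = ₹61500
  ₹1000 × 37% = ₹370
  → ₹81960

Shadow minimum tax:
  Adjusted income: ₹369000 + ₹82000 + ₹13000 + ₹30000 = ₹494000
  Exemption: ₹98000 − 20% × (₹494000 − ₹391000) = ₹98000 − ₹20600 = ₹77400
  Base: ₹494000 − ₹77400 = ₹416600
  ₹416600 × 20% = ₹83320

₹83320 > ₹81960, so the shadow minimum tax is the binding amount.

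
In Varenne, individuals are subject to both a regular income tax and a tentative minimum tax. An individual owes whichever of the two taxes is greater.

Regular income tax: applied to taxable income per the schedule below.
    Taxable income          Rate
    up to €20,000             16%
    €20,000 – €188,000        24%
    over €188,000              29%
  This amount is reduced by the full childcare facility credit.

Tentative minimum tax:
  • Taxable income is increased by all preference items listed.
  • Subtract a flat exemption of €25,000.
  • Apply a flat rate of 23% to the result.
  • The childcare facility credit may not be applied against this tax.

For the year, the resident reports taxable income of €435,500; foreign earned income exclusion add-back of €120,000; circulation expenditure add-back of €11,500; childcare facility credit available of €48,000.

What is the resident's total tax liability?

Tentative minimum tax:
  Adjusted income: €435,500 + €120,000 + €11,500 = €567,000
  Less exemption €25,000 → base €542,000
  €542,000 × 23% = €124,660

Regular income tax:
  €20,000 × 16% = €3,200
  €168,000 × 24% = €40,320
  €247,500 × 29% = €71,775
  → €115,295
  Less childcare facility credit €48,000 → €67,295

€124,660 > €67,295, so the tentative minimum tax is the binding amount.

€124,660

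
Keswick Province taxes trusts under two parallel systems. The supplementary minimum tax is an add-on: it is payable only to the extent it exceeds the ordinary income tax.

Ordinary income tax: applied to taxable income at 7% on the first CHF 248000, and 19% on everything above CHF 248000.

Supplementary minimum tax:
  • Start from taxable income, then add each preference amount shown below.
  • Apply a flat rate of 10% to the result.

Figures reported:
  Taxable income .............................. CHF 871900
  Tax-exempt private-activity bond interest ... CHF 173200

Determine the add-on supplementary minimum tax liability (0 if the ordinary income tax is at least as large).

Ordinary income tax:
  CHF 248000 × 7% = CHF 17360
  CHF 623900 × 19% = CHF 118541
  → CHF 135901

Supplementary minimum tax:
  Adjusted income: CHF 871900 + CHF 173200 = CHF 1045100
  CHF 1045100 × 10% = CHF 104510

CHF 104510 ≤ CHF 135901, so no add-on is due.

CHF 0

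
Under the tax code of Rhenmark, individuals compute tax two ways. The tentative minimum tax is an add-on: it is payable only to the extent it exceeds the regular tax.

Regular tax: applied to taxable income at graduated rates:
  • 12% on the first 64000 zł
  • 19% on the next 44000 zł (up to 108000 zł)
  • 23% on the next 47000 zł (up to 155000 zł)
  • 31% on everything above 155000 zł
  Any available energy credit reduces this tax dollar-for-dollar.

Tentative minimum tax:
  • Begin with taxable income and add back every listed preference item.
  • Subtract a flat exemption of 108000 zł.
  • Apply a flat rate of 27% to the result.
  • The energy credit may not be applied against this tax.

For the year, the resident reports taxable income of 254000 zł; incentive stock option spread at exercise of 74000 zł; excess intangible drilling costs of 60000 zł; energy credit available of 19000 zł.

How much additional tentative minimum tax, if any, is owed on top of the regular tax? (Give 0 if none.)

37060 zł

Regular tax:
  64000 zł × 12% = 7680 zł
  44000 zł × 19% = 8360 zł
  47000 zł × 23% = 10810 zł
  99000 zł × 31% = 30690 zł
  → 57540 zł
  Less energy credit 19000 zł → 38540 zł

Tentative minimum tax:
  Adjusted income: 254000 zł + 74000 zł + 60000 zł = 388000 zł
  Less exemption 108000 zł → base 280000 zł
  280000 zł × 27% = 75600 zł

Excess of tentative minimum tax over regular tax: 75600 zł − 38540 zł = 37060 zł.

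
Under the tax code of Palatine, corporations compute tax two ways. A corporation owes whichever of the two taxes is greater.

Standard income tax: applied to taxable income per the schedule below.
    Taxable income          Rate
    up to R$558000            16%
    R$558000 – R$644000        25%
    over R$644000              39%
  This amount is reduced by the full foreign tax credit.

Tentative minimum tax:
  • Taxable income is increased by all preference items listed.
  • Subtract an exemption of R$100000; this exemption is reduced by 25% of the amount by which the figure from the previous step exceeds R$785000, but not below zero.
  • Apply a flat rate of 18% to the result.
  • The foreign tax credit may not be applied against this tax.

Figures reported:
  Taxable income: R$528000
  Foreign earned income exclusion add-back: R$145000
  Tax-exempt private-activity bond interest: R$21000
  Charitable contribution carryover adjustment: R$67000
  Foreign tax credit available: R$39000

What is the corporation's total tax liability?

Standard income tax:
  R$528000 × 16% = R$84480
  Less foreign tax credit R$39000 → R$45480

Tentative minimum tax:
  Adjusted income: R$528000 + R$145000 + R$21000 + R$67000 = R$761000
  Exemption: R$761000 ≤ R$785000, so full R$100000 applies
  Base: R$761000 − R$100000 = R$661000
  R$661000 × 18% = R$118980

R$118980 > R$45480, so the tentative minimum tax is the binding amount.

R$118980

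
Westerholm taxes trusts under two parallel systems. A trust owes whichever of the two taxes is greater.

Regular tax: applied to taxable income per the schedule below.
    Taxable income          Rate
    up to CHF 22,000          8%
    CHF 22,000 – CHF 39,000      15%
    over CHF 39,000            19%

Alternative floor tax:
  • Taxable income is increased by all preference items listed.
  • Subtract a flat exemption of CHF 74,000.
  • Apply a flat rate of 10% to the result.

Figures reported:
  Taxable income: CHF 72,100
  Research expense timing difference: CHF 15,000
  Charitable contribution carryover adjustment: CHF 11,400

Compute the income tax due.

CHF 10,599

Regular tax:
  CHF 22,000 × 8% = CHF 1,760
  CHF 17,000 × 15% = CHF 2,550
  CHF 33,100 × 19% = CHF 6,289
  → CHF 10,599

Alternative floor tax:
  Adjusted income: CHF 72,100 + CHF 15,000 + CHF 11,400 = CHF 98,500
  Less exemption CHF 74,000 → base CHF 24,500
  CHF 24,500 × 10% = CHF 2,450

CHF 10,599 > CHF 2,450, so the regular tax governs.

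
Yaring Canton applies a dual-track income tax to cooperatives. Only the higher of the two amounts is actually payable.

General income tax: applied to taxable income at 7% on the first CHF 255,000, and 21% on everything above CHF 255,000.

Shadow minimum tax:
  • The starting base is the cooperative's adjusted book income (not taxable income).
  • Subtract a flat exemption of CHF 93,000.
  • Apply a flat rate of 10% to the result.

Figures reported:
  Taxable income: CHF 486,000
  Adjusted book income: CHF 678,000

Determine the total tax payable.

CHF 66,360

Shadow minimum tax:
  Base (adjusted book income): CHF 678,000
  Less exemption CHF 93,000 → base CHF 585,000
  CHF 585,000 × 10% = CHF 58,500

General income tax:
  CHF 255,000 × 7% = CHF 17,850
  CHF 231,000 × 21% = CHF 48,510
  → CHF 66,360

CHF 66,360 > CHF 58,500, so the general income tax governs.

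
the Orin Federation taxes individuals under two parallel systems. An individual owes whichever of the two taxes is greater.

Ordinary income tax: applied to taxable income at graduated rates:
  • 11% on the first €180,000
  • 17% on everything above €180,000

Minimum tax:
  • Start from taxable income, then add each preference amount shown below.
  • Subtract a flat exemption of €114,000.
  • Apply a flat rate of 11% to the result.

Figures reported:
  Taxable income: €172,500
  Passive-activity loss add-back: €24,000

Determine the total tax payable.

€18,975

Ordinary income tax:
  €172,500 × 11% = €18,975

Minimum tax:
  Adjusted income: €172,500 + €24,000 = €196,500
  Less exemption €114,000 → base €82,500
  €82,500 × 11% = €9,075

€18,975 > €9,075, so the ordinary income tax governs.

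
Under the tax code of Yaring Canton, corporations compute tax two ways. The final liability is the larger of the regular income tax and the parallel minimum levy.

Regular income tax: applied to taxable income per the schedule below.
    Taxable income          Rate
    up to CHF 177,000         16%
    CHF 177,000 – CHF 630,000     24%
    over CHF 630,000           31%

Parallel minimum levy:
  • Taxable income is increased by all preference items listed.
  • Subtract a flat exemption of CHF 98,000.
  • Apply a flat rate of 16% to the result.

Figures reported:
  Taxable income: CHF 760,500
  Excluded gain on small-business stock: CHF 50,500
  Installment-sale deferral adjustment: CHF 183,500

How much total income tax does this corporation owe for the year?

CHF 177,495

Regular income tax:
  CHF 177,000 × 16% = CHF 28,320
  CHF 453,000 × 24% = CHF 108,720
  CHF 130,500 × 31% = CHF 40,455
  → CHF 177,495

Parallel minimum levy:
  Adjusted income: CHF 760,500 + CHF 50,500 + CHF 183,500 = CHF 994,500
  Less exemption CHF 98,000 → base CHF 896,500
  CHF 896,500 × 16% = CHF 143,440

CHF 177,495 > CHF 143,440, so the regular income tax governs.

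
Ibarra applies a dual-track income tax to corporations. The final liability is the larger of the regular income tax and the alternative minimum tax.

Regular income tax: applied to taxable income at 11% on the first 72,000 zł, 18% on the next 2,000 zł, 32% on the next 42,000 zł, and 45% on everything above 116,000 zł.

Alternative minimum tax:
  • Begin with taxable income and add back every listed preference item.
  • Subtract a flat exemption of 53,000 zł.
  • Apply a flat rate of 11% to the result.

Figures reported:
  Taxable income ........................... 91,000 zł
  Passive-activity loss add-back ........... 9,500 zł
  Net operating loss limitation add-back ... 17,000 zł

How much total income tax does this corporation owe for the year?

13,720 zł

Regular income tax:
  72,000 zł × 11% = 7,920 zł
  2,000 zł × 18% = 360 zł
  17,000 zł × 32% = 5,440 zł
  → 13,720 zł

Alternative minimum tax:
  Adjusted income: 91,000 zł + 9,500 zł + 17,000 zł = 117,500 zł
  Less exemption 53,000 zł → base 64,500 zł
  64,500 zł × 11% = 7,095 zł

13,720 zł > 7,095 zł, so the regular income tax governs.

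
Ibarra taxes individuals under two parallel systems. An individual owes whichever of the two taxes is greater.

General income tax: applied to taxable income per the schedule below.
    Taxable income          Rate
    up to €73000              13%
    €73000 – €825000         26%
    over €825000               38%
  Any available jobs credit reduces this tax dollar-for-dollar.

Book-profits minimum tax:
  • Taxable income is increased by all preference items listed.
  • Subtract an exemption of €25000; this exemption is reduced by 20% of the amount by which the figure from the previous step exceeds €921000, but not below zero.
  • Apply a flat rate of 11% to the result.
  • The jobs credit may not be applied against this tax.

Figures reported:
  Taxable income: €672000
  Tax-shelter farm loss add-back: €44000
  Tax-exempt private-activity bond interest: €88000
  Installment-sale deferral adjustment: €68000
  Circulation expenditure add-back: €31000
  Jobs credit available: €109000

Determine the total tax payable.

Book-profits minimum tax:
  Adjusted income: €672000 + €44000 + €88000 + €68000 + €31000 = €903000
  Exemption: €903000 ≤ €921000, so full €25000 applies
  Base: €903000 − €25000 = €878000
  €878000 × 11% = €96580

General income tax:
  €73000 × 13% = €9490
  €599000 × 26% = €155740
  → €165230
  Less jobs credit €109000 → €56230

€96580 > €56230, so the book-profits minimum tax is the binding amount.

€96580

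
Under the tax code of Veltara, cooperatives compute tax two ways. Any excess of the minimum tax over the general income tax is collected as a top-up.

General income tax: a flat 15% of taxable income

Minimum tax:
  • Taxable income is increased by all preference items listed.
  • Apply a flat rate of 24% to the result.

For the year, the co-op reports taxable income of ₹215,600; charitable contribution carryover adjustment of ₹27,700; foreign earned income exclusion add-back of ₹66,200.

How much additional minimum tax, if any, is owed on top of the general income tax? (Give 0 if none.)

₹41,940

Minimum tax:
  Adjusted income: ₹215,600 + ₹27,700 + ₹66,200 = ₹309,500
  ₹309,500 × 24% = ₹74,280

General income tax:
  ₹215,600 × 15% = ₹32,340

Excess of minimum tax over general income tax: ₹74,280 − ₹32,340 = ₹41,940.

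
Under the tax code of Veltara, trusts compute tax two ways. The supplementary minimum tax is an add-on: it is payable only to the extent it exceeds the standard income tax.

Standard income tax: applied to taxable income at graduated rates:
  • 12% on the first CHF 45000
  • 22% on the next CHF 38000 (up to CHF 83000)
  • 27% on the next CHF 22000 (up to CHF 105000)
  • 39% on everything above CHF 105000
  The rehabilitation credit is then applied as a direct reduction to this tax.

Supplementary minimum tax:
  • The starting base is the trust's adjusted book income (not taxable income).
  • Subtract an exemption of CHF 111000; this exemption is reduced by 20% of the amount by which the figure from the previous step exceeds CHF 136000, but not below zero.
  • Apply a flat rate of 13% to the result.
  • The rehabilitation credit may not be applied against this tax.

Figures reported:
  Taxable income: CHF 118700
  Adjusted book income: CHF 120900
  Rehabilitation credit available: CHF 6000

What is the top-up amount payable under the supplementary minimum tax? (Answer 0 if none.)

Supplementary minimum tax:
  Base (adjusted book income): CHF 120900
  Exemption: CHF 120900 ≤ CHF 136000, so full CHF 111000 applies
  Base: CHF 120900 − CHF 111000 = CHF 9900
  CHF 9900 × 13% = CHF 1287

Standard income tax:
  CHF 45000 × 12% = CHF 5400
  CHF 38000 × 22% = CHF 8360
  CHF 22000 × 27% = CHF 5940
  CHF 13700 × 39% = CHF 5343
  → CHF 25043
  Less rehabilitation credit CHF 6000 → CHF 19043

CHF 1287 ≤ CHF 19043, so no add-on is due.

CHF 0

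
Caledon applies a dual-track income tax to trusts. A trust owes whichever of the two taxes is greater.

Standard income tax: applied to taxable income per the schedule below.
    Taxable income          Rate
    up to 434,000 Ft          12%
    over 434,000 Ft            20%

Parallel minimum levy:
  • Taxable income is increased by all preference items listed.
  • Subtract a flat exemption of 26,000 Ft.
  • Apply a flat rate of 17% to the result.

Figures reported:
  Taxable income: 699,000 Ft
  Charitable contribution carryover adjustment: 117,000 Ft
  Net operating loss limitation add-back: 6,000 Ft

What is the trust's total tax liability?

135,320 Ft

Parallel minimum levy:
  Adjusted income: 699,000 Ft + 117,000 Ft + 6,000 Ft = 822,000 Ft
  Less exemption 26,000 Ft → base 796,000 Ft
  796,000 Ft × 17% = 135,320 Ft

Standard income tax:
  434,000 Ft × 12% = 52,080 Ft
  265,000 Ft × 20% = 53,000 Ft
  → 105,080 Ft

135,320 Ft > 105,080 Ft, so the parallel minimum levy is the binding amount.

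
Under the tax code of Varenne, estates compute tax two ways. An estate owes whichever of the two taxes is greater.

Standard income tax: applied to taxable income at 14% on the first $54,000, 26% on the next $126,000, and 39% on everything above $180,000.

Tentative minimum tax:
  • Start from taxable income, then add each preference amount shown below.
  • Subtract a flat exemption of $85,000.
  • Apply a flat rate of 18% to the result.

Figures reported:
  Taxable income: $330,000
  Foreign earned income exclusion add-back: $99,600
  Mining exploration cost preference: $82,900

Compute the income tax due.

$98,820

Standard income tax:
  $54,000 × 14% = $7,560
  $126,000 × 26% = $32,760
  $150,000 × 39% = $58,500
  → $98,820

Tentative minimum tax:
  Adjusted income: $330,000 + $99,600 + $82,900 = $512,500
  Less exemption $85,000 → base $427,500
  $427,500 × 18% = $76,950

$98,820 > $76,950, so the standard income tax governs.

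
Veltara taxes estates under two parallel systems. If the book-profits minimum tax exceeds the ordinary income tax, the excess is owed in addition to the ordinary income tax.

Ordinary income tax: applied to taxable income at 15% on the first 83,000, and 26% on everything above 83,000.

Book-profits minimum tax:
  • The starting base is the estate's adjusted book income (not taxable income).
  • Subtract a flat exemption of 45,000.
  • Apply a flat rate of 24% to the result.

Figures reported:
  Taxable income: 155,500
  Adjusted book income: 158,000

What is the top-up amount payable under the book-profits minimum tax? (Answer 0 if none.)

0

Book-profits minimum tax:
  Base (adjusted book income): 158,000
  Less exemption 45,000 → base 113,000
  113,000 × 24% = 27,120

Ordinary income tax:
  83,000 × 15% = 12,450
  72,500 × 26% = 18,850
  → 31,300

27,120 ≤ 31,300, so no add-on is due.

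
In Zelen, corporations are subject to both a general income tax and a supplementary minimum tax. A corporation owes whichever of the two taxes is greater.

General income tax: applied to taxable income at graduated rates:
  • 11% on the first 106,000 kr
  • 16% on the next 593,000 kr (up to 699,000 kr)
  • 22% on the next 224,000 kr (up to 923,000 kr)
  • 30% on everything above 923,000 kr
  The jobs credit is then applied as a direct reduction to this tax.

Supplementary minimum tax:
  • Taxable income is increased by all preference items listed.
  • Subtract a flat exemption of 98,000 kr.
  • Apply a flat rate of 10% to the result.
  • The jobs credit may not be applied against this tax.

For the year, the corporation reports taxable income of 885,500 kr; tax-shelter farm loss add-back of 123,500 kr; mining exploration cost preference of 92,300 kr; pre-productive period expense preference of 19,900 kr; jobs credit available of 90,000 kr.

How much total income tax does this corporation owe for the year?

Supplementary minimum tax:
  Adjusted income: 885,500 kr + 123,500 kr + 92,300 kr + 19,900 kr = 1,121,200 kr
  Less exemption 98,000 kr → base 1,023,200 kr
  1,023,200 kr × 10% = 102,320 kr

General income tax:
  106,000 kr × 11% = 11,660 kr
  593,000 kr × 16% = 94,880 kr
  186,500 kr × 22% = 41,030 kr
  → 147,570 kr
  Less jobs credit 90,000 kr → 57,570 kr

102,320 kr > 57,570 kr, so the supplementary minimum tax is the binding amount.

102,320 kr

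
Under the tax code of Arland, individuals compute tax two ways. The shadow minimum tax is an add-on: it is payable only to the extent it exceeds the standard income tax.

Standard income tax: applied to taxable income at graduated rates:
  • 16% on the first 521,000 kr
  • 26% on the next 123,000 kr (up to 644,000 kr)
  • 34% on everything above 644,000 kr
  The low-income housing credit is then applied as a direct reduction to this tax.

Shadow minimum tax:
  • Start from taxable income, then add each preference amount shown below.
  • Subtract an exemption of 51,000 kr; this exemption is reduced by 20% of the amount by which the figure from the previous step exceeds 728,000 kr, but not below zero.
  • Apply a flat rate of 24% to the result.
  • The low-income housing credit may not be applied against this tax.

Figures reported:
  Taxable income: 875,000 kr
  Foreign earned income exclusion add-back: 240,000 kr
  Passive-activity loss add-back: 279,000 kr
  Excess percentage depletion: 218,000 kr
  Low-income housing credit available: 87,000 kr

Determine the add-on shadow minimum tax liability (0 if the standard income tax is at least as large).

Shadow minimum tax:
  Adjusted income: 875,000 kr + 240,000 kr + 279,000 kr + 218,000 kr = 1,612,000 kr
  Exemption: 20% × (1,612,000 kr − 728,000 kr) = 176,800 kr ≥ 51,000 kr, so the exemption is fully phased out
  Base: 1,612,000 kr − 0 kr = 1,612,000 kr
  1,612,000 kr × 24% = 386,880 kr

Standard income tax:
  521,000 kr × 16% = 83,360 kr
  123,000 kr × 26% = 31,980 kr
  231,000 kr × 34% = 78,540 kr
  → 193,880 kr
  Less low-income housing credit 87,000 kr → 106,880 kr

Excess of shadow minimum tax over standard income tax: 386,880 kr − 106,880 kr = 280,000 kr.

280,000 kr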